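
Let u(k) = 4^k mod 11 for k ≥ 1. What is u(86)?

We have u(1) = 4; u(2) = 5; u(3) = 9; u(4) = 3; u(5) = 1; u(6) = 4.
Since u(6) = u(1) = 4, the sequence is periodic with period 5.
(86 - 1) mod 5 = 0, so u(86) = u(1) = 4.

4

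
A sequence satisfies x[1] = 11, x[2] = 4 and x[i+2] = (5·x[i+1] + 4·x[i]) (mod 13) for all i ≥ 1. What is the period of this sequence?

Listing terms: x[1] = 11,  x[2] = 4,  x[3] = 12,  x[4] = 11,  x[5] = 12,  x[6] = 0,  x[7] = 9,  x[8] = 6,  x[9] = 1,  x[10] = 3,  x[11] = 6,  x[12] = 3,  x[13] = 0,  x[14] = 12,  x[15] = 8,  x[16] = 10,  x[17] = 4,  x[18] = 8,  x[19] = 4,  x[20] = 0,  x[21] = 3,  x[22] = 2,  x[23] = 9,  x[24] = 1,  x[25] = 2,  x[26] = 1,  x[27] = 0,  x[28] = 4,  x[29] = 7,  x[30] = 12,  x[31] = 10,  x[32] = 7,  x[33] = 10,  x[34] = 0,  x[35] = 1,  x[36] = 5,  x[37] = 3,  x[38] = 9,  x[39] = 5,  x[40] = 9,  x[41] = 0,  x[42] = 10,  x[43] = 11,  x[44] = 4.
The sequence repeats with period 42.

42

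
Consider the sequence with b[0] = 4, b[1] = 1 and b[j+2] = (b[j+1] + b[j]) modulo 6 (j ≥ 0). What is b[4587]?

Listing terms: b[0] = 4,  b[1] = 1,  b[2] = 5,  b[3] = 0,  b[4] = 5,  b[5] = 5,  b[6] = 4,  b[7] = 3,  b[8] = 1,  b[9] = 4,  b[10] = 5,  b[11] = 3,  b[12] = 2,  b[13] = 5,  b[14] = 1,  b[15] = 0,  b[16] = 1,  b[17] = 1,  b[18] = 2,  b[19] = 3,  b[20] = 5,  b[21] = 2,  b[22] = 1,  b[23] = 3,  b[24] = 4,  b[25] = 1.
The sequence repeats with period 24.
So b[4587] = b[0 + ((4587-0) mod 24)] = b[3] = 0.

0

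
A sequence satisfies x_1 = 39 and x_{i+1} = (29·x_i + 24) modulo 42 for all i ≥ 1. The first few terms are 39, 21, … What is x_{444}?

We have x_1 = 39; x_2 = 21; x_3 = 3; x_4 = 27; x_5 = 9; x_6 = 33; x_7 = 15; x_8 = 39.
The sequence repeats with period 7.
So x_{444} = x_{1 + ((444-1) mod 7)} = x_3 = 3.

3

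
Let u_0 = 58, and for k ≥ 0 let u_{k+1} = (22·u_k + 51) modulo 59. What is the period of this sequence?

29

Computing terms: u_0 = 58,  u_1 = 29,  u_2 = 40,  u_3 = 46,  u_4 = 1,  u_5 = 14,  u_6 = 5,  u_7 = 43,  u_8 = 53,  u_9 = 37,  u_{10} = 39,  u_{11} = 24,  u_{12} = 48,  u_{13} = 45,  u_{14} = 38,  u_{15} = 2,  u_{16} = 36,  u_{17} = 17,  u_{18} = 12,  u_{19} = 20,  u_{20} = 19,  u_{21} = 56,  u_{22} = 44,  u_{23} = 16,  u_{24} = 49,  u_{25} = 8,  u_{26} = 50,  u_{27} = 30,  u_{28} = 3,  u_{29} = 58.
Since u_{29} = u_0 = 58, the sequence is periodic with period 29.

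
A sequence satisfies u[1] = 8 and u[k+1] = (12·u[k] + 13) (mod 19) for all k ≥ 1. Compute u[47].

Listing terms: u[1] = 8, u[2] = 14, u[3] = 10, u[4] = 0, u[5] = 13, u[6] = 17, u[7] = 8.
The sequence repeats with period 6.
(47 - 1) mod 6 = 4, so u[47] = u[5] = 13.

13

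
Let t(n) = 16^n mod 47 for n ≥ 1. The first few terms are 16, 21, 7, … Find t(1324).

17

Computing terms: t(1) = 16; t(2) = 21; t(3) = 7; t(4) = 18; t(5) = 6; t(6) = 2; t(7) = 32; t(8) = 42; t(9) = 14; t(10) = 36; t(11) = 12; t(12) = 4; t(13) = 17; t(14) = 37; t(15) = 28; t(16) = 25; t(17) = 24; t(18) = 8; t(19) = 34; t(20) = 27; t(21) = 9; t(22) = 3; t(23) = 1; t(24) = 16.
The sequence repeats with period 23.
(1324 - 1) mod 23 = 12, so t(1324) = t(13) = 17.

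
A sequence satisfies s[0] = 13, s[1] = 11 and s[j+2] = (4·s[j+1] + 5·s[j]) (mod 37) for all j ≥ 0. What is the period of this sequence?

Listing terms: s[0] = 13; s[1] = 11; s[2] = 35; s[3] = 10; s[4] = 30; s[5] = 22; s[6] = 16; s[7] = 26; s[8] = 36; s[9] = 15; s[10] = 18; s[11] = 36; s[12] = 12; s[13] = 6; s[14] = 10; s[15] = 33; s[16] = 34; s[17] = 5; s[18] = 5; s[19] = 8; s[20] = 20; s[21] = 9; s[22] = 25; s[23] = 34; s[24] = 2; s[25] = 30; s[26] = 19; s[27] = 4; s[28] = 0; s[29] = 20; s[30] = 6; s[31] = 13; s[32] = 8; s[33] = 23; s[34] = 21; s[35] = 14; s[36] = 13; s[37] = 11.
The sequence repeats with period 36.

36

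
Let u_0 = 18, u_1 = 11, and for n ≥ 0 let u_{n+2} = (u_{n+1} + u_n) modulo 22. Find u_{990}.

18

u_0 = 18, u_1 = 11, u_2 = 7, u_3 = 18, u_4 = 3, u_5 = 21, u_6 = 2, u_7 = 1, u_8 = 3, u_9 = 4, u_{10} = 7, u_{11} = 11, u_{12} = 18, u_{13} = 7, u_{14} = 3, u_{15} = 10, u_{16} = 13, u_{17} = 1, u_{18} = 14, u_{19} = 15, u_{20} = 7, u_{21} = 0, u_{22} = 7, u_{23} = 7, u_{24} = 14, u_{25} = 21, u_{26} = 13, u_{27} = 12, u_{28} = 3, u_{29} = 15, u_{30} = 18, u_{31} = 11.
Since (u_{30}, u_{31}) = (u_0, u_1) = (18, 11) (two consecutive terms determine the rest), the sequence is periodic with period 30.
(990 - 0) mod 30 = 0, so u_{990} = u_0 = 18.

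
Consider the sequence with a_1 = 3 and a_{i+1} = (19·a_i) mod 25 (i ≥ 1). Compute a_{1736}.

a_1 = 3; a_2 = 7; a_3 = 8; a_4 = 2; a_5 = 13; a_6 = 22; a_7 = 18; a_8 = 17; a_9 = 23; a_{10} = 12; a_{11} = 3.
Since a_{11} = a_1 = 3, the sequence is periodic with period 10.
(1736 - 1) mod 10 = 5, so a_{1736} = a_6 = 22.

22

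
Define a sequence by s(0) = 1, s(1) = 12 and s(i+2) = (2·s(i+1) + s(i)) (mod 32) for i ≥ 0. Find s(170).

17

Computing terms: s(0) = 1; s(1) = 12; s(2) = 25; s(3) = 30; s(4) = 21; s(5) = 8; s(6) = 5; s(7) = 18; s(8) = 9; s(9) = 4; s(10) = 17; s(11) = 6; s(12) = 29; s(13) = 0; s(14) = 29; s(15) = 26; s(16) = 17; s(17) = 28; s(18) = 9; s(19) = 14; s(20) = 5; s(21) = 24; s(22) = 21; s(23) = 2; s(24) = 25; s(25) = 20; s(26) = 1; s(27) = 22; s(28) = 13; s(29) = 16; s(30) = 13; s(31) = 10; s(32) = 1; s(33) = 12.
The sequence repeats with period 32.
So s(170) = s(0 + ((170-0) mod 32)) = s(10) = 17.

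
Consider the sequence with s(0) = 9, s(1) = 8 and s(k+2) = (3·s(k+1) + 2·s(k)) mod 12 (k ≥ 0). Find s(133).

Listing terms: s(0) = 9, s(1) = 8, s(2) = 6, s(3) = 10, s(4) = 6, s(5) = 2, s(6) = 6, s(7) = 10.
Since (s(6), s(7)) = (s(2), s(3)) = (6, 10) (two consecutive terms determine the rest), the sequence is eventually periodic: after a pre-period of length 2 it cycles with period 4.
For k ≥ 2, s(k) depends only on (k - 2) mod 4. (133 - 2) mod 4 = 3, so s(133) = s(5) = 2.

2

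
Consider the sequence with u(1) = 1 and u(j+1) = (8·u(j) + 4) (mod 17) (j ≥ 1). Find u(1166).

16

Listing terms: u(1) = 1,  u(2) = 12,  u(3) = 15,  u(4) = 5,  u(5) = 10,  u(6) = 16,  u(7) = 13,  u(8) = 6,  u(9) = 1.
Since u(9) = u(1) = 1, the sequence is periodic with period 8.
So u(1166) = u(1 + ((1166-1) mod 8)) = u(6) = 16.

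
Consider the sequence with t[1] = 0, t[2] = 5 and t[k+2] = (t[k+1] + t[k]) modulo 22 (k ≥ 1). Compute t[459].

We have t[1] = 0, t[2] = 5, t[3] = 5, t[4] = 10, t[5] = 15, t[6] = 3, t[7] = 18, t[8] = 21, t[9] = 17, t[10] = 16, t[11] = 11, t[12] = 5, t[13] = 16, t[14] = 21, t[15] = 15, t[16] = 14, t[17] = 7, t[18] = 21, t[19] = 6, t[20] = 5, t[21] = 11, t[22] = 16, t[23] = 5, t[24] = 21, t[25] = 4, t[26] = 3, t[27] = 7, t[28] = 10, t[29] = 17, t[30] = 5, t[31] = 0, t[32] = 5.
Since (t[31], t[32]) = (t[1], t[2]) = (0, 5) (two consecutive terms determine the rest), the sequence is periodic with period 30.
(459 - 1) mod 30 = 8, so t[459] = t[9] = 17.

17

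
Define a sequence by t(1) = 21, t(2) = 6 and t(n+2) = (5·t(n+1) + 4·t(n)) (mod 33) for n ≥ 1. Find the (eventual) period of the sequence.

40

Listing terms: t(1) = 21,  t(2) = 6,  t(3) = 15,  t(4) = 0,  t(5) = 27,  t(6) = 3,  t(7) = 24,  t(8) = 0,  t(9) = 30,  t(10) = 18,  t(11) = 12,  t(12) = 0,  t(13) = 15,  t(14) = 9,  t(15) = 6,  t(16) = 0,  t(17) = 24,  t(18) = 21,  t(19) = 3,  t(20) = 0,  t(21) = 12,  t(22) = 27,  t(23) = 18,  t(24) = 0,  t(25) = 6,  t(26) = 30,  t(27) = 9,  t(28) = 0,  t(29) = 3,  t(30) = 15,  t(31) = 21,  t(32) = 0,  t(33) = 18,  t(34) = 24,  t(35) = 27,  t(36) = 0,  t(37) = 9,  t(38) = 12,  t(39) = 30,  t(40) = 0,  t(41) = 21,  t(42) = 6.
The sequence repeats with period 40.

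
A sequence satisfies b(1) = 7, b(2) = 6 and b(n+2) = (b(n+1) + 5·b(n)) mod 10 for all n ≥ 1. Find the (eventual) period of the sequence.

3

Listing terms: b(1) = 7; b(2) = 6; b(3) = 1; b(4) = 1; b(5) = 6; b(6) = 1.
Since (b(5), b(6)) = (b(2), b(3)) = (6, 1) (two consecutive terms determine the rest), the sequence is eventually periodic: after a pre-period of length 1 it cycles with period 3.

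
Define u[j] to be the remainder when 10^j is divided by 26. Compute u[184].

16

We have u[1] = 10,  u[2] = 22,  u[3] = 12,  u[4] = 16,  u[5] = 4,  u[6] = 14,  u[7] = 10.
Since u[7] = u[1] = 10, the sequence is periodic with period 6.
(184 - 1) mod 6 = 3, so u[184] = u[4] = 16.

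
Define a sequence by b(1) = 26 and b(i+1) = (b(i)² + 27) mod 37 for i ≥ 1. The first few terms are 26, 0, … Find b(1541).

11

b(1) = 26, b(2) = 0, b(3) = 27, b(4) = 16, b(5) = 24, b(6) = 11, b(7) = 0.
Since b(7) = b(2) = 0, the sequence is eventually periodic: after a pre-period of length 1 it cycles with period 5.
For i ≥ 2, b(i) depends only on (i - 2) mod 5. (1541 - 2) mod 5 = 4, so b(1541) = b(6) = 11.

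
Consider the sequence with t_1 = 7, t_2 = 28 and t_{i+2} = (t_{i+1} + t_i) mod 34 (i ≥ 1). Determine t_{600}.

9

We have t_1 = 7,  t_2 = 28,  t_3 = 1,  t_4 = 29,  t_5 = 30,  t_6 = 25,  t_7 = 21,  t_8 = 12,  t_9 = 33,  t_{10} = 11,  t_{11} = 10,  t_{12} = 21,  t_{13} = 31,  t_{14} = 18,  t_{15} = 15,  t_{16} = 33,  t_{17} = 14,  t_{18} = 13,  t_{19} = 27,  t_{20} = 6,  t_{21} = 33,  t_{22} = 5,  t_{23} = 4,  t_{24} = 9,  t_{25} = 13,  t_{26} = 22,  t_{27} = 1,  t_{28} = 23,  t_{29} = 24,  t_{30} = 13,  t_{31} = 3,  t_{32} = 16,  t_{33} = 19,  t_{34} = 1,  t_{35} = 20,  t_{36} = 21,  t_{37} = 7,  t_{38} = 28.
The sequence repeats with period 36.
(600 - 1) mod 36 = 23, so t_{600} = t_{24} = 9.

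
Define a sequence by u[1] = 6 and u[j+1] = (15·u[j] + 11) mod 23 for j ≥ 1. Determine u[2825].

5

Computing terms: u[1] = 6,  u[2] = 9,  u[3] = 8,  u[4] = 16,  u[5] = 21,  u[6] = 4,  u[7] = 2,  u[8] = 18,  u[9] = 5,  u[10] = 17,  u[11] = 13,  u[12] = 22,  u[13] = 19,  u[14] = 20,  u[15] = 12,  u[16] = 7,  u[17] = 1,  u[18] = 3,  u[19] = 10,  u[20] = 0,  u[21] = 11,  u[22] = 15,  u[23] = 6.
Since u[23] = u[1] = 6, the sequence is periodic with period 22.
So u[2825] = u[1 + ((2825-1) mod 22)] = u[9] = 5.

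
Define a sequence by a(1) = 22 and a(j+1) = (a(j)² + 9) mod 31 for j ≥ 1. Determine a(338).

29

Computing terms: a(1) = 22, a(2) = 28, a(3) = 18, a(4) = 23, a(5) = 11, a(6) = 6, a(7) = 14, a(8) = 19, a(9) = 29, a(10) = 13, a(11) = 23.
Since a(11) = a(4) = 23, the sequence is eventually periodic: after a pre-period of length 3 it cycles with period 7.
For j ≥ 4, a(j) depends only on (j - 4) mod 7. (338 - 4) mod 7 = 5, so a(338) = a(9) = 29.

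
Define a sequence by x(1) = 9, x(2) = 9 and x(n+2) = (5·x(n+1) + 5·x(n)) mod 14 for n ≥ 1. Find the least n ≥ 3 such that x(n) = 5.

We have x(1) = 9; x(2) = 9; x(3) = 6; x(4) = 5; x(5) = 13; x(6) = 6; x(7) = 11; x(8) = 1; x(9) = 4; x(10) = 11; x(11) = 5; x(12) = 10; x(13) = 5; x(14) = 5; x(15) = 8; x(16) = 9; x(17) = 1; x(18) = 8; x(19) = 3; x(20) = 13; x(21) = 10; x(22) = 3; x(23) = 9; x(24) = 4; x(25) = 9; x(26) = 9.
The sequence repeats with period 24.
The value 5 first appears (with n ≥ 3) at x(4).

4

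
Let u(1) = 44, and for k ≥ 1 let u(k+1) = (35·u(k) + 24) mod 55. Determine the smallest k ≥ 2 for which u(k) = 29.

6

u(1) = 44; u(2) = 24; u(3) = 39; u(4) = 14; u(5) = 19; u(6) = 29; u(7) = 49; u(8) = 34; u(9) = 4; u(10) = 54; u(11) = 44.
The sequence repeats with period 10.
The value 29 first appears (with k ≥ 2) at u(6).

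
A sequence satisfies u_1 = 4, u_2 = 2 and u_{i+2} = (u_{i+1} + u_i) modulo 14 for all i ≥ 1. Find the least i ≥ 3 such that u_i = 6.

3

Computing terms: u_1 = 4, u_2 = 2, u_3 = 6, u_4 = 8, u_5 = 0, u_6 = 8, u_7 = 8, u_8 = 2, u_9 = 10, u_{10} = 12, u_{11} = 8, u_{12} = 6, u_{13} = 0, u_{14} = 6, u_{15} = 6, u_{16} = 12, u_{17} = 4, u_{18} = 2.
Since (u_{17}, u_{18}) = (u_1, u_2) = (4, 2) (two consecutive terms determine the rest), the sequence is periodic with period 16.
The value 6 first appears (with i ≥ 3) at u_3.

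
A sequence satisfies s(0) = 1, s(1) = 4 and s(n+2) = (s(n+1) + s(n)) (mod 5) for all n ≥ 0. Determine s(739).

Listing terms: s(0) = 1; s(1) = 4; s(2) = 0; s(3) = 4; s(4) = 4; s(5) = 3; s(6) = 2; s(7) = 0; s(8) = 2; s(9) = 2; s(10) = 4; s(11) = 1; s(12) = 0; s(13) = 1; s(14) = 1; s(15) = 2; s(16) = 3; s(17) = 0; s(18) = 3; s(19) = 3; s(20) = 1; s(21) = 4.
Since (s(20), s(21)) = (s(0), s(1)) = (1, 4) (two consecutive terms determine the rest), the sequence is periodic with period 20.
So s(739) = s(0 + ((739-0) mod 20)) = s(19) = 3.

3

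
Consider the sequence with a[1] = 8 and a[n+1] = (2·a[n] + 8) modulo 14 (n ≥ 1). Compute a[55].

Listing terms: a[1] = 8, a[2] = 10, a[3] = 0, a[4] = 8.
Since a[4] = a[1] = 8, the sequence is periodic with period 3.
So a[55] = a[1 + ((55-1) mod 3)] = a[1] = 8.

8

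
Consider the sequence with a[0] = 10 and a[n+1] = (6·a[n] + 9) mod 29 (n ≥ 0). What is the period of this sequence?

14

We have a[0] = 10, a[1] = 11, a[2] = 17, a[3] = 24, a[4] = 8, a[5] = 28, a[6] = 3, a[7] = 27, a[8] = 26, a[9] = 20, a[10] = 13, a[11] = 0, a[12] = 9, a[13] = 5, a[14] = 10.
The sequence repeats with period 14.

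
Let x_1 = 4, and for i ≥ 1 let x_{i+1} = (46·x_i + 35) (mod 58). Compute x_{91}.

x_1 = 4; x_2 = 45; x_3 = 17; x_4 = 5; x_5 = 33; x_6 = 45.
Since x_6 = x_2 = 45, the sequence is eventually periodic: after a pre-period of length 1 it cycles with period 4.
For i ≥ 2, x_i depends only on (i - 2) mod 4. (91 - 2) mod 4 = 1, so x_{91} = x_3 = 17.

17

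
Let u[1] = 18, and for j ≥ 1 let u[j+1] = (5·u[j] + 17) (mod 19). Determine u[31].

3

u[1] = 18; u[2] = 12; u[3] = 1; u[4] = 3; u[5] = 13; u[6] = 6; u[7] = 9; u[8] = 5; u[9] = 4; u[10] = 18.
Since u[10] = u[1] = 18, the sequence is periodic with period 9.
So u[31] = u[1 + ((31-1) mod 9)] = u[4] = 3.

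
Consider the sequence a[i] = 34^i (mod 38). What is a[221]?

2

a[1] = 34,  a[2] = 16,  a[3] = 12,  a[4] = 28,  a[5] = 2,  a[6] = 30,  a[7] = 32,  a[8] = 24,  a[9] = 18,  a[10] = 4,  a[11] = 22,  a[12] = 26,  a[13] = 10,  a[14] = 36,  a[15] = 8,  a[16] = 6,  a[17] = 14,  a[18] = 20,  a[19] = 34.
The sequence repeats with period 18.
(221 - 1) mod 18 = 4, so a[221] = a[5] = 2.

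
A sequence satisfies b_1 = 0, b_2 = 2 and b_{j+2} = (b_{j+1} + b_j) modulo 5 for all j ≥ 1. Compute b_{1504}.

4

b_1 = 0, b_2 = 2, b_3 = 2, b_4 = 4, b_5 = 1, b_6 = 0, b_7 = 1, b_8 = 1, b_9 = 2, b_{10} = 3, b_{11} = 0, b_{12} = 3, b_{13} = 3, b_{14} = 1, b_{15} = 4, b_{16} = 0, b_{17} = 4, b_{18} = 4, b_{19} = 3, b_{20} = 2, b_{21} = 0, b_{22} = 2.
The sequence repeats with period 20.
So b_{1504} = b_{1 + ((1504-1) mod 20)} = b_4 = 4.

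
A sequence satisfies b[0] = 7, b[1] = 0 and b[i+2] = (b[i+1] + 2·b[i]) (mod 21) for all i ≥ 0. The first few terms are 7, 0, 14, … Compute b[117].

14

Listing terms: b[0] = 7, b[1] = 0, b[2] = 14, b[3] = 14, b[4] = 0, b[5] = 7, b[6] = 7, b[7] = 0.
Since (b[6], b[7]) = (b[0], b[1]) = (7, 0) (two consecutive terms determine the rest), the sequence is periodic with period 6.
(117 - 0) mod 6 = 3, so b[117] = b[3] = 14.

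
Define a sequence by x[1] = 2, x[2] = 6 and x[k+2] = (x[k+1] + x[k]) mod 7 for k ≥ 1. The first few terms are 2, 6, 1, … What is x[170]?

x[1] = 2; x[2] = 6; x[3] = 1; x[4] = 0; x[5] = 1; x[6] = 1; x[7] = 2; x[8] = 3; x[9] = 5; x[10] = 1; x[11] = 6; x[12] = 0; x[13] = 6; x[14] = 6; x[15] = 5; x[16] = 4; x[17] = 2; x[18] = 6.
Since (x[17], x[18]) = (x[1], x[2]) = (2, 6) (two consecutive terms determine the rest), the sequence is periodic with period 16.
So x[170] = x[1 + ((170-1) mod 16)] = x[10] = 1.

1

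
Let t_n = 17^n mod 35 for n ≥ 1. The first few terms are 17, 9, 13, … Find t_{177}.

Computing terms: t_1 = 17,  t_2 = 9,  t_3 = 13,  t_4 = 11,  t_5 = 12,  t_6 = 29,  t_7 = 3,  t_8 = 16,  t_9 = 27,  t_{10} = 4,  t_{11} = 33,  t_{12} = 1,  t_{13} = 17.
The sequence repeats with period 12.
(177 - 1) mod 12 = 8, so t_{177} = t_9 = 27.

27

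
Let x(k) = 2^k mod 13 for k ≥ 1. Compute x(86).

4

We have x(1) = 2; x(2) = 4; x(3) = 8; x(4) = 3; x(5) = 6; x(6) = 12; x(7) = 11; x(8) = 9; x(9) = 5; x(10) = 10; x(11) = 7; x(12) = 1; x(13) = 2.
Since x(13) = x(1) = 2, the sequence is periodic with period 12.
(86 - 1) mod 12 = 1, so x(86) = x(2) = 4.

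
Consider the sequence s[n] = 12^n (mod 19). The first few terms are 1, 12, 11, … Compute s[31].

12

We have s[0] = 1; s[1] = 12; s[2] = 11; s[3] = 18; s[4] = 7; s[5] = 8; s[6] = 1.
The sequence repeats with period 6.
(31 - 0) mod 6 = 1, so s[31] = s[1] = 12.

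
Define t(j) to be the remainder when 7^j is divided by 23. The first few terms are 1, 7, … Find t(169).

14

Computing terms: t(0) = 1, t(1) = 7, t(2) = 3, t(3) = 21, t(4) = 9, t(5) = 17, t(6) = 4, t(7) = 5, t(8) = 12, t(9) = 15, t(10) = 13, t(11) = 22, t(12) = 16, t(13) = 20, t(14) = 2, t(15) = 14, t(16) = 6, t(17) = 19, t(18) = 18, t(19) = 11, t(20) = 8, t(21) = 10, t(22) = 1.
Since t(22) = t(0) = 1, the sequence is periodic with period 22.
(169 - 0) mod 22 = 15, so t(169) = t(15) = 14.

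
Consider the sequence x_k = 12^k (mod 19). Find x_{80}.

Listing terms: x_0 = 1,  x_1 = 12,  x_2 = 11,  x_3 = 18,  x_4 = 7,  x_5 = 8,  x_6 = 1.
The sequence repeats with period 6.
So x_{80} = x_{0 + ((80-0) mod 6)} = x_2 = 11.

11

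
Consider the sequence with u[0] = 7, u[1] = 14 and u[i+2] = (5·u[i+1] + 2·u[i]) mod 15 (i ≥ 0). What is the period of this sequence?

u[0] = 7, u[1] = 14, u[2] = 9, u[3] = 13, u[4] = 8, u[5] = 6, u[6] = 1, u[7] = 2, u[8] = 12, u[9] = 4, u[10] = 14, u[11] = 3, u[12] = 13, u[13] = 11, u[14] = 6, u[15] = 7, u[16] = 2, u[17] = 9, u[18] = 4, u[19] = 8, u[20] = 3, u[21] = 1, u[22] = 11, u[23] = 12, u[24] = 7, u[25] = 14.
The sequence repeats with period 24.

24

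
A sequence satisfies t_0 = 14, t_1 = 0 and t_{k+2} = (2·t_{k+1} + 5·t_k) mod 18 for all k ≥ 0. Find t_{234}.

14

Listing terms: t_0 = 14; t_1 = 0; t_2 = 16; t_3 = 14; t_4 = 0.
Since (t_3, t_4) = (t_0, t_1) = (14, 0) (two consecutive terms determine the rest), the sequence is periodic with period 3.
(234 - 0) mod 3 = 0, so t_{234} = t_0 = 14.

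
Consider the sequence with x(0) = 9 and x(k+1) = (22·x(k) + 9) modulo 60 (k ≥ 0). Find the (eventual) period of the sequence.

4

We have x(0) = 9,  x(1) = 27,  x(2) = 3,  x(3) = 15,  x(4) = 39,  x(5) = 27.
Since x(5) = x(1) = 27, the sequence is eventually periodic: after a pre-period of length 1 it cycles with period 4.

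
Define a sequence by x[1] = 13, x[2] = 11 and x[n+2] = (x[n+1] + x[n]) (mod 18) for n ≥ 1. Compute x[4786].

x[1] = 13, x[2] = 11, x[3] = 6, x[4] = 17, x[5] = 5, x[6] = 4, x[7] = 9, x[8] = 13, x[9] = 4, x[10] = 17, x[11] = 3, x[12] = 2, x[13] = 5, x[14] = 7, x[15] = 12, x[16] = 1, x[17] = 13, x[18] = 14, x[19] = 9, x[20] = 5, x[21] = 14, x[22] = 1, x[23] = 15, x[24] = 16, x[25] = 13, x[26] = 11.
The sequence repeats with period 24.
So x[4786] = x[1 + ((4786-1) mod 24)] = x[10] = 17.

17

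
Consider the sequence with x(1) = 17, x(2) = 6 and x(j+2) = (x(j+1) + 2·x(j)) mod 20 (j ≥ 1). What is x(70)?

Listing terms: x(1) = 17; x(2) = 6; x(3) = 0; x(4) = 12; x(5) = 12; x(6) = 16; x(7) = 0; x(8) = 12.
Since (x(7), x(8)) = (x(3), x(4)) = (0, 12) (two consecutive terms determine the rest), the sequence is eventually periodic: after a pre-period of length 2 it cycles with period 4.
For j ≥ 3, x(j) depends only on (j - 3) mod 4. (70 - 3) mod 4 = 3, so x(70) = x(6) = 16.

16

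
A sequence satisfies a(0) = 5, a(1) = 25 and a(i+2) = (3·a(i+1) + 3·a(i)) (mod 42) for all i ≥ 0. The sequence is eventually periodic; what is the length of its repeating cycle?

6

We have a(0) = 5,  a(1) = 25,  a(2) = 6,  a(3) = 9,  a(4) = 3,  a(5) = 36,  a(6) = 33,  a(7) = 39,  a(8) = 6,  a(9) = 9.
Since (a(8), a(9)) = (a(2), a(3)) = (6, 9) (two consecutive terms determine the rest), the sequence is eventually periodic: after a pre-period of length 2 it cycles with period 6.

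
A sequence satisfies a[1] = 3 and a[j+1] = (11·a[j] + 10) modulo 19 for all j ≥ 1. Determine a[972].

8

We have a[1] = 3,  a[2] = 5,  a[3] = 8,  a[4] = 3.
Since a[4] = a[1] = 3, the sequence is periodic with period 3.
(972 - 1) mod 3 = 2, so a[972] = a[3] = 8.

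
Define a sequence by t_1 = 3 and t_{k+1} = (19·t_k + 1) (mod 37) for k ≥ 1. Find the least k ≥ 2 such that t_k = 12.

Listing terms: t_1 = 3,  t_2 = 21,  t_3 = 30,  t_4 = 16,  t_5 = 9,  t_6 = 24,  t_7 = 13,  t_8 = 26,  t_9 = 14,  t_{10} = 8,  t_{11} = 5,  t_{12} = 22,  t_{13} = 12,  t_{14} = 7,  t_{15} = 23,  t_{16} = 31,  t_{17} = 35,  t_{18} = 0,  t_{19} = 1,  t_{20} = 20,  t_{21} = 11,  t_{22} = 25,  t_{23} = 32,  t_{24} = 17,  t_{25} = 28,  t_{26} = 15,  t_{27} = 27,  t_{28} = 33,  t_{29} = 36,  t_{30} = 19,  t_{31} = 29,  t_{32} = 34,  t_{33} = 18,  t_{34} = 10,  t_{35} = 6,  t_{36} = 4,  t_{37} = 3.
The sequence repeats with period 36.
The value 12 first appears (with k ≥ 2) at t_{13}.

13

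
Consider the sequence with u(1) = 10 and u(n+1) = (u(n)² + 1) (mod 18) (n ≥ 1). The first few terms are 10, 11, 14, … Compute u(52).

u(1) = 10,  u(2) = 11,  u(3) = 14,  u(4) = 17,  u(5) = 2,  u(6) = 5,  u(7) = 8,  u(8) = 11.
Since u(8) = u(2) = 11, the sequence is eventually periodic: after a pre-period of length 1 it cycles with period 6.
For n ≥ 2, u(n) depends only on (n - 2) mod 6. (52 - 2) mod 6 = 2, so u(52) = u(4) = 17.

17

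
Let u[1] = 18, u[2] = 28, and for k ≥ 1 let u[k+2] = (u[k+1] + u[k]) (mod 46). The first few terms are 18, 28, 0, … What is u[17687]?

Listing terms: u[1] = 18, u[2] = 28, u[3] = 0, u[4] = 28, u[5] = 28, u[6] = 10, u[7] = 38, u[8] = 2, u[9] = 40, u[10] = 42, u[11] = 36, u[12] = 32, u[13] = 22, u[14] = 8, u[15] = 30, u[16] = 38, u[17] = 22, u[18] = 14, u[19] = 36, u[20] = 4, u[21] = 40, u[22] = 44, u[23] = 38, u[24] = 36, u[25] = 28, u[26] = 18, u[27] = 0, u[28] = 18, u[29] = 18, u[30] = 36, u[31] = 8, u[32] = 44, u[33] = 6, u[34] = 4, u[35] = 10, u[36] = 14, u[37] = 24, u[38] = 38, u[39] = 16, u[40] = 8, u[41] = 24, u[42] = 32, u[43] = 10, u[44] = 42, u[45] = 6, u[46] = 2, u[47] = 8, u[48] = 10, u[49] = 18, u[50] = 28.
The sequence repeats with period 48.
So u[17687] = u[1 + ((17687-1) mod 48)] = u[23] = 38.

38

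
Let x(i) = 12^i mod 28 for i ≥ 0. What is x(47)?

24

x(0) = 1,  x(1) = 12,  x(2) = 4,  x(3) = 20,  x(4) = 16,  x(5) = 24,  x(6) = 8,  x(7) = 12.
Since x(7) = x(1) = 12, the sequence is eventually periodic: after a pre-period of length 1 it cycles with period 6.
For i ≥ 1, x(i) depends only on (i - 1) mod 6. (47 - 1) mod 6 = 4, so x(47) = x(5) = 24.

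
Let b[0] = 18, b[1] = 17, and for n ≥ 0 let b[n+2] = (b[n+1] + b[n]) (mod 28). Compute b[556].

11

Listing terms: b[0] = 18, b[1] = 17, b[2] = 7, b[3] = 24, b[4] = 3, b[5] = 27, b[6] = 2, b[7] = 1, b[8] = 3, b[9] = 4, b[10] = 7, b[11] = 11, b[12] = 18, b[13] = 1, b[14] = 19, b[15] = 20, b[16] = 11, b[17] = 3, b[18] = 14, b[19] = 17, b[20] = 3, b[21] = 20, b[22] = 23, b[23] = 15, b[24] = 10, b[25] = 25, b[26] = 7, b[27] = 4, b[28] = 11, b[29] = 15, b[30] = 26, b[31] = 13, b[32] = 11, b[33] = 24, b[34] = 7, b[35] = 3, b[36] = 10, b[37] = 13, b[38] = 23, b[39] = 8, b[40] = 3, b[41] = 11, b[42] = 14, b[43] = 25, b[44] = 11, b[45] = 8, b[46] = 19, b[47] = 27, b[48] = 18, b[49] = 17.
Since (b[48], b[49]) = (b[0], b[1]) = (18, 17) (two consecutive terms determine the rest), the sequence is periodic with period 48.
(556 - 0) mod 48 = 28, so b[556] = b[28] = 11.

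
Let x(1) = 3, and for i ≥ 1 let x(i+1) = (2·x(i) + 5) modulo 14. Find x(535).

We have x(1) = 3,  x(2) = 11,  x(3) = 13,  x(4) = 3.
The sequence repeats with period 3.
(535 - 1) mod 3 = 0, so x(535) = x(1) = 3.

3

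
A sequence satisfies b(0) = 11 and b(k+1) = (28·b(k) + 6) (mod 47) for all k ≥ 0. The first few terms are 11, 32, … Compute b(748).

21

Listing terms: b(0) = 11, b(1) = 32, b(2) = 9, b(3) = 23, b(4) = 39, b(5) = 17, b(6) = 12, b(7) = 13, b(8) = 41, b(9) = 26, b(10) = 29, b(11) = 19, b(12) = 21, b(13) = 30, b(14) = 0, b(15) = 6, b(16) = 33, b(17) = 37, b(18) = 8, b(19) = 42, b(20) = 7, b(21) = 14, b(22) = 22, b(23) = 11.
The sequence repeats with period 23.
(748 - 0) mod 23 = 12, so b(748) = b(12) = 21.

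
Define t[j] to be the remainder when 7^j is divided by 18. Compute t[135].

Computing terms: t[1] = 7; t[2] = 13; t[3] = 1; t[4] = 7.
Since t[4] = t[1] = 7, the sequence is periodic with period 3.
So t[135] = t[1 + ((135-1) mod 3)] = t[3] = 1.

1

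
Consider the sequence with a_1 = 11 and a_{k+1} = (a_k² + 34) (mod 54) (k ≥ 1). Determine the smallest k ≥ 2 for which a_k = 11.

Computing terms: a_1 = 11; a_2 = 47; a_3 = 29; a_4 = 11.
The sequence repeats with period 3.
The value 11 next appears (with k ≥ 2) at a_4.

4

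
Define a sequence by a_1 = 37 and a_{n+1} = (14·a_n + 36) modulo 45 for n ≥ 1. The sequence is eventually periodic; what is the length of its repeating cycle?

6

We have a_1 = 37, a_2 = 14, a_3 = 7, a_4 = 44, a_5 = 22, a_6 = 29, a_7 = 37.
The sequence repeats with period 6.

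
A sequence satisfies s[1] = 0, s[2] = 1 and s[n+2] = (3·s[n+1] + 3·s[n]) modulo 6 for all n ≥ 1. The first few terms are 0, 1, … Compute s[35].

s[1] = 0,  s[2] = 1,  s[3] = 3,  s[4] = 0,  s[5] = 3,  s[6] = 3,  s[7] = 0.
Since (s[6], s[7]) = (s[3], s[4]) = (3, 0) (two consecutive terms determine the rest), the sequence is eventually periodic: after a pre-period of length 2 it cycles with period 3.
For n ≥ 3, s[n] depends only on (n - 3) mod 3. (35 - 3) mod 3 = 2, so s[35] = s[5] = 3.

3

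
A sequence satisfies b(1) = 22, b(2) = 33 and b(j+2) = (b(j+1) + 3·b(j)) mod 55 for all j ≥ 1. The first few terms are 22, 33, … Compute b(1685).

0

We have b(1) = 22; b(2) = 33; b(3) = 44; b(4) = 33; b(5) = 0; b(6) = 44; b(7) = 44; b(8) = 11; b(9) = 33; b(10) = 11; b(11) = 0; b(12) = 33; b(13) = 33; b(14) = 22; b(15) = 11; b(16) = 22; b(17) = 0; b(18) = 11; b(19) = 11; b(20) = 44; b(21) = 22; b(22) = 44; b(23) = 0; b(24) = 22; b(25) = 22; b(26) = 33.
The sequence repeats with period 24.
(1685 - 1) mod 24 = 4, so b(1685) = b(5) = 0.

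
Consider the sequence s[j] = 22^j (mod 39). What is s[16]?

22

Computing terms: s[1] = 22; s[2] = 16; s[3] = 1; s[4] = 22.
The sequence repeats with period 3.
(16 - 1) mod 3 = 0, so s[16] = s[1] = 22.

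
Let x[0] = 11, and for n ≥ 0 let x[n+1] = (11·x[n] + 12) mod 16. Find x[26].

3

Computing terms: x[0] = 11; x[1] = 5; x[2] = 3; x[3] = 13; x[4] = 11.
Since x[4] = x[0] = 11, the sequence is periodic with period 4.
So x[26] = x[0 + ((26-0) mod 4)] = x[2] = 3.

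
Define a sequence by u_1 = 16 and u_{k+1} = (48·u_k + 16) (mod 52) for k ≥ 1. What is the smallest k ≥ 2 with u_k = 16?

4

We have u_1 = 16; u_2 = 4; u_3 = 0; u_4 = 16.
The sequence repeats with period 3.
The value 16 next appears (with k ≥ 2) at u_4.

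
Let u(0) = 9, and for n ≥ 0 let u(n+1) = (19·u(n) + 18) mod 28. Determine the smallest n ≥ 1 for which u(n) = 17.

u(0) = 9; u(1) = 21; u(2) = 25; u(3) = 17; u(4) = 5; u(5) = 1; u(6) = 9.
Since u(6) = u(0) = 9, the sequence is periodic with period 6.
The value 17 first appears (with n ≥ 1) at u(3).

3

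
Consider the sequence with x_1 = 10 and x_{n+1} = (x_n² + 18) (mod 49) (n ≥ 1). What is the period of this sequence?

4

We have x_1 = 10, x_2 = 20, x_3 = 26, x_4 = 8, x_5 = 33, x_6 = 29, x_7 = 26.
Since x_7 = x_3 = 26, the sequence is eventually periodic: after a pre-period of length 2 it cycles with period 4.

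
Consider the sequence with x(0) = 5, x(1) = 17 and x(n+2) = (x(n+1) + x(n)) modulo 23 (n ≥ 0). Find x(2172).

18

Listing terms: x(0) = 5; x(1) = 17; x(2) = 22; x(3) = 16; x(4) = 15; x(5) = 8; x(6) = 0; x(7) = 8; x(8) = 8; x(9) = 16; x(10) = 1; x(11) = 17; x(12) = 18; x(13) = 12; x(14) = 7; x(15) = 19; x(16) = 3; x(17) = 22; x(18) = 2; x(19) = 1; x(20) = 3; x(21) = 4; x(22) = 7; x(23) = 11; x(24) = 18; x(25) = 6; x(26) = 1; x(27) = 7; x(28) = 8; x(29) = 15; x(30) = 0; x(31) = 15; x(32) = 15; x(33) = 7; x(34) = 22; x(35) = 6; x(36) = 5; x(37) = 11; x(38) = 16; x(39) = 4; x(40) = 20; x(41) = 1; x(42) = 21; x(43) = 22; x(44) = 20; x(45) = 19; x(46) = 16; x(47) = 12; x(48) = 5; x(49) = 17.
Since (x(48), x(49)) = (x(0), x(1)) = (5, 17) (two consecutive terms determine the rest), the sequence is periodic with period 48.
(2172 - 0) mod 48 = 12, so x(2172) = x(12) = 18.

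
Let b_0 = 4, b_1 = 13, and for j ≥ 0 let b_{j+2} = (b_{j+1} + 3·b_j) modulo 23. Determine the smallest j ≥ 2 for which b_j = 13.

We have b_0 = 4,  b_1 = 13,  b_2 = 2,  b_3 = 18,  b_4 = 1,  b_5 = 9,  b_6 = 12,  b_7 = 16,  b_8 = 6,  b_9 = 8,  b_{10} = 3,  b_{11} = 4,  b_{12} = 13.
Since (b_{11}, b_{12}) = (b_0, b_1) = (4, 13) (two consecutive terms determine the rest), the sequence is periodic with period 11.
The value 13 next appears (with j ≥ 2) at b_{12}.

12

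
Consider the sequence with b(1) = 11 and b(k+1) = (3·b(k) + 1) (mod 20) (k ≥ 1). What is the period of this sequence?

4

We have b(1) = 11; b(2) = 14; b(3) = 3; b(4) = 10; b(5) = 11.
Since b(5) = b(1) = 11, the sequence is periodic with period 4.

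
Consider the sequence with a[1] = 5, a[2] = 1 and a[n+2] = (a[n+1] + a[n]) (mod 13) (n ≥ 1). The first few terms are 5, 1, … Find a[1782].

Listing terms: a[1] = 5, a[2] = 1, a[3] = 6, a[4] = 7, a[5] = 0, a[6] = 7, a[7] = 7, a[8] = 1, a[9] = 8, a[10] = 9, a[11] = 4, a[12] = 0, a[13] = 4, a[14] = 4, a[15] = 8, a[16] = 12, a[17] = 7, a[18] = 6, a[19] = 0, a[20] = 6, a[21] = 6, a[22] = 12, a[23] = 5, a[24] = 4, a[25] = 9, a[26] = 0, a[27] = 9, a[28] = 9, a[29] = 5, a[30] = 1.
Since (a[29], a[30]) = (a[1], a[2]) = (5, 1) (two consecutive terms determine the rest), the sequence is periodic with period 28.
So a[1782] = a[1 + ((1782-1) mod 28)] = a[18] = 6.

6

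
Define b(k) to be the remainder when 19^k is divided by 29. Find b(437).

b(1) = 19,  b(2) = 13,  b(3) = 15,  b(4) = 24,  b(5) = 21,  b(6) = 22,  b(7) = 12,  b(8) = 25,  b(9) = 11,  b(10) = 6,  b(11) = 27,  b(12) = 20,  b(13) = 3,  b(14) = 28,  b(15) = 10,  b(16) = 16,  b(17) = 14,  b(18) = 5,  b(19) = 8,  b(20) = 7,  b(21) = 17,  b(22) = 4,  b(23) = 18,  b(24) = 23,  b(25) = 2,  b(26) = 9,  b(27) = 26,  b(28) = 1,  b(29) = 19.
The sequence repeats with period 28.
(437 - 1) mod 28 = 16, so b(437) = b(17) = 14.

14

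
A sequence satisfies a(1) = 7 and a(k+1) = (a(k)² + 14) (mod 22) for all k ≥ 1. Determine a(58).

We have a(1) = 7,  a(2) = 19,  a(3) = 1,  a(4) = 15,  a(5) = 19.
Since a(5) = a(2) = 19, the sequence is eventually periodic: after a pre-period of length 1 it cycles with period 3.
For k ≥ 2, a(k) depends only on (k - 2) mod 3. (58 - 2) mod 3 = 2, so a(58) = a(4) = 15.

15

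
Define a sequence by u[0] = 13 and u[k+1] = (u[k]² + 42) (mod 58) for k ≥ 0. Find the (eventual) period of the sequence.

7

u[0] = 13; u[1] = 37; u[2] = 19; u[3] = 55; u[4] = 51; u[5] = 33; u[6] = 29; u[7] = 13.
Since u[7] = u[0] = 13, the sequence is periodic with period 7.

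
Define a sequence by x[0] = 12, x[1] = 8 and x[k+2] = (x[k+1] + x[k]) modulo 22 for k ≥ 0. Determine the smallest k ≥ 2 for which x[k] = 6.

3

Listing terms: x[0] = 12,  x[1] = 8,  x[2] = 20,  x[3] = 6,  x[4] = 4,  x[5] = 10,  x[6] = 14,  x[7] = 2,  x[8] = 16,  x[9] = 18,  x[10] = 12,  x[11] = 8.
Since (x[10], x[11]) = (x[0], x[1]) = (12, 8) (two consecutive terms determine the rest), the sequence is periodic with period 10.
The value 6 first appears (with k ≥ 2) at x[3].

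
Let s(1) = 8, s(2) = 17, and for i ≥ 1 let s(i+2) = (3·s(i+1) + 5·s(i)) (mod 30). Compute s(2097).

29

We have s(1) = 8,  s(2) = 17,  s(3) = 1,  s(4) = 28,  s(5) = 29,  s(6) = 17,  s(7) = 16,  s(8) = 13,  s(9) = 29,  s(10) = 2,  s(11) = 1,  s(12) = 13,  s(13) = 14,  s(14) = 17,  s(15) = 1.
Since (s(14), s(15)) = (s(2), s(3)) = (17, 1) (two consecutive terms determine the rest), the sequence is eventually periodic: after a pre-period of length 1 it cycles with period 12.
For i ≥ 2, s(i) depends only on (i - 2) mod 12. (2097 - 2) mod 12 = 7, so s(2097) = s(9) = 29.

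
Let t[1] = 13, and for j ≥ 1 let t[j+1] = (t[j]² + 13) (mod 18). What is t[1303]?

5

Computing terms: t[1] = 13; t[2] = 2; t[3] = 17; t[4] = 14; t[5] = 11; t[6] = 8; t[7] = 5; t[8] = 2.
Since t[8] = t[2] = 2, the sequence is eventually periodic: after a pre-period of length 1 it cycles with period 6.
For j ≥ 2, t[j] depends only on (j - 2) mod 6. (1303 - 2) mod 6 = 5, so t[1303] = t[7] = 5.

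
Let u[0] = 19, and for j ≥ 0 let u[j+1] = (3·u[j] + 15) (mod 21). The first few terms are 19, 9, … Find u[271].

9

u[0] = 19; u[1] = 9; u[2] = 0; u[3] = 15; u[4] = 18; u[5] = 6; u[6] = 12; u[7] = 9.
Since u[7] = u[1] = 9, the sequence is eventually periodic: after a pre-period of length 1 it cycles with period 6.
For j ≥ 1, u[j] depends only on (j - 1) mod 6. (271 - 1) mod 6 = 0, so u[271] = u[1] = 9.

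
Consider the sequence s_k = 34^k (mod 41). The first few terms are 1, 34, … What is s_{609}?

s_0 = 1,  s_1 = 34,  s_2 = 8,  s_3 = 26,  s_4 = 23,  s_5 = 3,  s_6 = 20,  s_7 = 24,  s_8 = 37,  s_9 = 28,  s_{10} = 9,  s_{11} = 19,  s_{12} = 31,  s_{13} = 29,  s_{14} = 2,  s_{15} = 27,  s_{16} = 16,  s_{17} = 11,  s_{18} = 5,  s_{19} = 6,  s_{20} = 40,  s_{21} = 7,  s_{22} = 33,  s_{23} = 15,  s_{24} = 18,  s_{25} = 38,  s_{26} = 21,  s_{27} = 17,  s_{28} = 4,  s_{29} = 13,  s_{30} = 32,  s_{31} = 22,  s_{32} = 10,  s_{33} = 12,  s_{34} = 39,  s_{35} = 14,  s_{36} = 25,  s_{37} = 30,  s_{38} = 36,  s_{39} = 35,  s_{40} = 1.
Since s_{40} = s_0 = 1, the sequence is periodic with period 40.
(609 - 0) mod 40 = 9, so s_{609} = s_9 = 28.

28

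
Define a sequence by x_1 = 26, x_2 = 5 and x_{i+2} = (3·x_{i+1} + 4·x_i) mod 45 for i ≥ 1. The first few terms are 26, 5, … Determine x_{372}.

20

We have x_1 = 26, x_2 = 5, x_3 = 29, x_4 = 17, x_5 = 32, x_6 = 29, x_7 = 35, x_8 = 41, x_9 = 38, x_{10} = 8, x_{11} = 41, x_{12} = 20, x_{13} = 44, x_{14} = 32, x_{15} = 2, x_{16} = 44, x_{17} = 5, x_{18} = 11, x_{19} = 8, x_{20} = 23, x_{21} = 11, x_{22} = 35, x_{23} = 14, x_{24} = 2, x_{25} = 17, x_{26} = 14, x_{27} = 20, x_{28} = 26, x_{29} = 23, x_{30} = 38, x_{31} = 26, x_{32} = 5.
Since (x_{31}, x_{32}) = (x_1, x_2) = (26, 5) (two consecutive terms determine the rest), the sequence is periodic with period 30.
So x_{372} = x_{1 + ((372-1) mod 30)} = x_{12} = 20.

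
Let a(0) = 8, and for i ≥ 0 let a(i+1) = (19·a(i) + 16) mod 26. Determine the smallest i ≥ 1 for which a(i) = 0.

10

Computing terms: a(0) = 8; a(1) = 12; a(2) = 10; a(3) = 24; a(4) = 4; a(5) = 14; a(6) = 22; a(7) = 18; a(8) = 20; a(9) = 6; a(10) = 0; a(11) = 16; a(12) = 8.
Since a(12) = a(0) = 8, the sequence is periodic with period 12.
The value 0 first appears (with i ≥ 1) at a(10).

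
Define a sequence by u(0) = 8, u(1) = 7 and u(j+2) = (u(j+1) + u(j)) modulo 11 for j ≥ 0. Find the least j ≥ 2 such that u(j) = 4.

2

u(0) = 8, u(1) = 7, u(2) = 4, u(3) = 0, u(4) = 4, u(5) = 4, u(6) = 8, u(7) = 1, u(8) = 9, u(9) = 10, u(10) = 8, u(11) = 7.
Since (u(10), u(11)) = (u(0), u(1)) = (8, 7) (two consecutive terms determine the rest), the sequence is periodic with period 10.
The value 4 first appears (with j ≥ 2) at u(2).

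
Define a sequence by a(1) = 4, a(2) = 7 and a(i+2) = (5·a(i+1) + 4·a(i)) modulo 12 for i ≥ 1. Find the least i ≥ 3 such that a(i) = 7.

4

Listing terms: a(1) = 4; a(2) = 7; a(3) = 3; a(4) = 7; a(5) = 11; a(6) = 11; a(7) = 3; a(8) = 11; a(9) = 7; a(10) = 7; a(11) = 3.
Since (a(10), a(11)) = (a(2), a(3)) = (7, 3) (two consecutive terms determine the rest), the sequence is eventually periodic: after a pre-period of length 1 it cycles with period 8.
The value 7 first appears (with i ≥ 3) at a(4).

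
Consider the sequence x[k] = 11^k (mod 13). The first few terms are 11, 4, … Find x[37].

Listing terms: x[1] = 11, x[2] = 4, x[3] = 5, x[4] = 3, x[5] = 7, x[6] = 12, x[7] = 2, x[8] = 9, x[9] = 8, x[10] = 10, x[11] = 6, x[12] = 1, x[13] = 11.
The sequence repeats with period 12.
(37 - 1) mod 12 = 0, so x[37] = x[1] = 11.

11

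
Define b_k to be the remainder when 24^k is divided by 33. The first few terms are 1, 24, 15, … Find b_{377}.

18

Computing terms: b_0 = 1; b_1 = 24; b_2 = 15; b_3 = 30; b_4 = 27; b_5 = 21; b_6 = 9; b_7 = 18; b_8 = 3; b_9 = 6; b_{10} = 12; b_{11} = 24.
Since b_{11} = b_1 = 24, the sequence is eventually periodic: after a pre-period of length 1 it cycles with period 10.
For k ≥ 1, b_k depends only on (k - 1) mod 10. (377 - 1) mod 10 = 6, so b_{377} = b_7 = 18.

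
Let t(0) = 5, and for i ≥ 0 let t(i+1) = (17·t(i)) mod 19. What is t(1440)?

5

Computing terms: t(0) = 5,  t(1) = 9,  t(2) = 1,  t(3) = 17,  t(4) = 4,  t(5) = 11,  t(6) = 16,  t(7) = 6,  t(8) = 7,  t(9) = 5.
Since t(9) = t(0) = 5, the sequence is periodic with period 9.
So t(1440) = t(0 + ((1440-0) mod 9)) = t(0) = 5.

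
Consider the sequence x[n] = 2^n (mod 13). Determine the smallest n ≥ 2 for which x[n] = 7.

Listing terms: x[1] = 2, x[2] = 4, x[3] = 8, x[4] = 3, x[5] = 6, x[6] = 12, x[7] = 11, x[8] = 9, x[9] = 5, x[10] = 10, x[11] = 7, x[12] = 1, x[13] = 2.
Since x[13] = x[1] = 2, the sequence is periodic with period 12.
The value 7 first appears (with n ≥ 2) at x[11].

11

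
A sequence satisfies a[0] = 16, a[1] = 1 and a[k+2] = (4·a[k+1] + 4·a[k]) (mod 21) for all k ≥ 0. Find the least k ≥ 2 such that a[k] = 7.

Listing terms: a[0] = 16; a[1] = 1; a[2] = 5; a[3] = 3; a[4] = 11; a[5] = 14; a[6] = 16; a[7] = 15; a[8] = 19; a[9] = 10; a[10] = 11; a[11] = 0; a[12] = 2; a[13] = 8; a[14] = 19; a[15] = 3; a[16] = 4; a[17] = 7; a[18] = 2; a[19] = 15; a[20] = 5; a[21] = 17; a[22] = 4; a[23] = 0; a[24] = 16; a[25] = 1.
Since (a[24], a[25]) = (a[0], a[1]) = (16, 1) (two consecutive terms determine the rest), the sequence is periodic with period 24.
The value 7 first appears (with k ≥ 2) at a[17].

17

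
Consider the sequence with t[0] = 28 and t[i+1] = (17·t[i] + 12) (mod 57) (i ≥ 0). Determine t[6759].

We have t[0] = 28, t[1] = 32, t[2] = 43, t[3] = 2, t[4] = 46, t[5] = 53, t[6] = 1, t[7] = 29, t[8] = 49, t[9] = 47, t[10] = 13, t[11] = 5, t[12] = 40, t[13] = 8, t[14] = 34, t[15] = 20, t[16] = 10, t[17] = 11, t[18] = 28.
Since t[18] = t[0] = 28, the sequence is periodic with period 18.
(6759 - 0) mod 18 = 9, so t[6759] = t[9] = 47.

47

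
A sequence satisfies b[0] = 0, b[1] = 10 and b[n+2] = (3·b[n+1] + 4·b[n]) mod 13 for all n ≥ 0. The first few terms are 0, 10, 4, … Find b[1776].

0

Computing terms: b[0] = 0,  b[1] = 10,  b[2] = 4,  b[3] = 0,  b[4] = 3,  b[5] = 9,  b[6] = 0,  b[7] = 10.
Since (b[6], b[7]) = (b[0], b[1]) = (0, 10) (two consecutive terms determine the rest), the sequence is periodic with period 6.
So b[1776] = b[0 + ((1776-0) mod 6)] = b[0] = 0.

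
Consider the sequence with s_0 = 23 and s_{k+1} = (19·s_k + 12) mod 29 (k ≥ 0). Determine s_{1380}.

We have s_0 = 23, s_1 = 14, s_2 = 17, s_3 = 16, s_4 = 26, s_5 = 13, s_6 = 27, s_7 = 3, s_8 = 11, s_9 = 18, s_{10} = 6, s_{11} = 10, s_{12} = 28, s_{13} = 22, s_{14} = 24, s_{15} = 4, s_{16} = 1, s_{17} = 2, s_{18} = 21, s_{19} = 5, s_{20} = 20, s_{21} = 15, s_{22} = 7, s_{23} = 0, s_{24} = 12, s_{25} = 8, s_{26} = 19, s_{27} = 25, s_{28} = 23.
Since s_{28} = s_0 = 23, the sequence is periodic with period 28.
(1380 - 0) mod 28 = 8, so s_{1380} = s_8 = 11.

11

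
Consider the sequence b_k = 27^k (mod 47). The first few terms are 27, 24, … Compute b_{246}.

We have b_1 = 27; b_2 = 24; b_3 = 37; b_4 = 12; b_5 = 42; b_6 = 6; b_7 = 21; b_8 = 3; b_9 = 34; b_{10} = 25; b_{11} = 17; b_{12} = 36; b_{13} = 32; b_{14} = 18; b_{15} = 16; b_{16} = 9; b_{17} = 8; b_{18} = 28; b_{19} = 4; b_{20} = 14; b_{21} = 2; b_{22} = 7; b_{23} = 1; b_{24} = 27.
The sequence repeats with period 23.
(246 - 1) mod 23 = 15, so b_{246} = b_{16} = 9.

9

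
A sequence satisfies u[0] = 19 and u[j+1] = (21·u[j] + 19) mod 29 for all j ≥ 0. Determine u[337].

12

Computing terms: u[0] = 19; u[1] = 12; u[2] = 10; u[3] = 26; u[4] = 14; u[5] = 23; u[6] = 9; u[7] = 5; u[8] = 8; u[9] = 13; u[10] = 2; u[11] = 3; u[12] = 24; u[13] = 1; u[14] = 11; u[15] = 18; u[16] = 20; u[17] = 4; u[18] = 16; u[19] = 7; u[20] = 21; u[21] = 25; u[22] = 22; u[23] = 17; u[24] = 28; u[25] = 27; u[26] = 6; u[27] = 0; u[28] = 19.
The sequence repeats with period 28.
So u[337] = u[0 + ((337-0) mod 28)] = u[1] = 12.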